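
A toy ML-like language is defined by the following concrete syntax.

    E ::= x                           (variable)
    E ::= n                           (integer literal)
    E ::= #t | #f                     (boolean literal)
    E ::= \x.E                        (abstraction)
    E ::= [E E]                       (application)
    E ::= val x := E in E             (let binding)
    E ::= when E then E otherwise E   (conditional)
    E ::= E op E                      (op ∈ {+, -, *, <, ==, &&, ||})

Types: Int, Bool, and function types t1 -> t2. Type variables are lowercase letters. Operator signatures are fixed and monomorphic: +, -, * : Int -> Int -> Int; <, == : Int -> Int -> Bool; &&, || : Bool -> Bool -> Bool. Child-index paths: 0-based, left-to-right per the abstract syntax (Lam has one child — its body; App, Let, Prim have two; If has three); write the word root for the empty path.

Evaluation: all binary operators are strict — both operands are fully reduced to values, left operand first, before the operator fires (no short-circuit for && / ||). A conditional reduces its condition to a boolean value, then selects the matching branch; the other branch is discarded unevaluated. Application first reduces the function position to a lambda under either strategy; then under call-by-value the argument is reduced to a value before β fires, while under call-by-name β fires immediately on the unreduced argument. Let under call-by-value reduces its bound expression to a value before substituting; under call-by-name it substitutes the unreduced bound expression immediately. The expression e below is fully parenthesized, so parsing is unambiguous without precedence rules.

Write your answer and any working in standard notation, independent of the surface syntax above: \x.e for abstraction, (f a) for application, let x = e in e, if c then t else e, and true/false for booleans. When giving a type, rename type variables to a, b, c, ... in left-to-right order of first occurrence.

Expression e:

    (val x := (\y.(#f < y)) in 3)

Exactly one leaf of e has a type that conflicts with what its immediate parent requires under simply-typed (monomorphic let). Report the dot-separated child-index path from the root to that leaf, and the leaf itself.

Answer: 0.0.0 : false

Trace:
  unify Bool ~ Int
  FAIL: mismatch Bool ~ Int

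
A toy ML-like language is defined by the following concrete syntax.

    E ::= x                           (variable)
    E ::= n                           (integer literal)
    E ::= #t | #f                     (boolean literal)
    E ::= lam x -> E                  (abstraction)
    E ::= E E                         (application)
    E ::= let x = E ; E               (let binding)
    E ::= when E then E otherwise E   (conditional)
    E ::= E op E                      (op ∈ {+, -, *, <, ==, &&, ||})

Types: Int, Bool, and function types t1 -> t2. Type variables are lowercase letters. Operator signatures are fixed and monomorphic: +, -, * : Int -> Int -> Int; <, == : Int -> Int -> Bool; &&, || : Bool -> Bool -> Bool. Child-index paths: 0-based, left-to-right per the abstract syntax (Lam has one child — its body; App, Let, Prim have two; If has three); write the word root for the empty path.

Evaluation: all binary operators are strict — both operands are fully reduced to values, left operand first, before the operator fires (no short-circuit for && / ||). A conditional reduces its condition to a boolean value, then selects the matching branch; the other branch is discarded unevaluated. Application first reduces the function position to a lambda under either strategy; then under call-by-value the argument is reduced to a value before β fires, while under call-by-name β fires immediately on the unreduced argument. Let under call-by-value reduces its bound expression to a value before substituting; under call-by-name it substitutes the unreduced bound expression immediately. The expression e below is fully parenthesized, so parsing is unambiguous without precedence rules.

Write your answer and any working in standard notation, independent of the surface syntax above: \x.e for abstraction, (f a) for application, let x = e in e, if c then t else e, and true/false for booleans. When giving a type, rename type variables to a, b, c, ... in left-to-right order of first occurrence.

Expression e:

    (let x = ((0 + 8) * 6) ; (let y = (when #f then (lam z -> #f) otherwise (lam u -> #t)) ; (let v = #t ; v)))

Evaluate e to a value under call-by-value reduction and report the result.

Answer: true

Derivation:
step 0: (let x = ((0 + 8) * 6) in (let y = (if false then (\z.false) else (\u.true)) in (let v = true in v)))
step 1: [delta@0.0] (let x = (8 * 6) in (let y = (if false then (\z.false) else (\u.true)) in (let v = true in v)))
step 2: [delta@0] (let x = 48 in (let y = (if false then (\z.false) else (\u.true)) in (let v = true in v)))
step 3: [let@root] (let y = (if false then (\z.false) else (\u.true)) in (let v = true in v))
step 4: [if@0] (let y = (\u.true) in (let v = true in v))
step 5: [let@root] (let v = true in v)
step 6: [let@root] true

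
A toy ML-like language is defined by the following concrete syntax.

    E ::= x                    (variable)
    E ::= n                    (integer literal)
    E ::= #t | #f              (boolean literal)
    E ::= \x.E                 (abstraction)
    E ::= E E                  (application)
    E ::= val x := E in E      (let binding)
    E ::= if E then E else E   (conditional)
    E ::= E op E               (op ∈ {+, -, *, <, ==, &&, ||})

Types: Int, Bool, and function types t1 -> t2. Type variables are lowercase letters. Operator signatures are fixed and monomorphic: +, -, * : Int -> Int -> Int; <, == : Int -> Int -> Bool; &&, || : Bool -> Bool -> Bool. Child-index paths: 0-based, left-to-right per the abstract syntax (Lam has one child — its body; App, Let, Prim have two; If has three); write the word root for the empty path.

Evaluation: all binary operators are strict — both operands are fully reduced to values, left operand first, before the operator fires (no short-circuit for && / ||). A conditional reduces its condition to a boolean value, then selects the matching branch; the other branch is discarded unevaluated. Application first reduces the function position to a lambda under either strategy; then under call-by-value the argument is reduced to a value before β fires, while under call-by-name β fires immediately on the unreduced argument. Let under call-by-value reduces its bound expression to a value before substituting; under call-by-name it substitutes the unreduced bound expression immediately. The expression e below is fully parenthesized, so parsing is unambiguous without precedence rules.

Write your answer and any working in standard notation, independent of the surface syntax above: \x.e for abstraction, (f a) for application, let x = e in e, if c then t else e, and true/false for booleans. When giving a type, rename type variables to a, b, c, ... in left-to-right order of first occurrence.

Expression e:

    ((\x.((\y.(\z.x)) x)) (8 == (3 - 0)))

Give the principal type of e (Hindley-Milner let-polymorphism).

Answer: a -> Bool

Derivation:
x : a
\z._ : c -> a
\y._ : b -> c -> a
x : a
  unify b -> c -> a ~ a -> d
  unify b ~ a
  unify c -> a ~ d
_ _ : c -> a
\x._ : a -> c -> a
  unify Int ~ Int
  unify Int ~ Int
  unify Int ~ Int
  unify Int ~ Int
  unify a -> c -> a ~ Bool -> e
  unify a ~ Bool
  unify c -> Bool ~ e
_ _ : c -> Bool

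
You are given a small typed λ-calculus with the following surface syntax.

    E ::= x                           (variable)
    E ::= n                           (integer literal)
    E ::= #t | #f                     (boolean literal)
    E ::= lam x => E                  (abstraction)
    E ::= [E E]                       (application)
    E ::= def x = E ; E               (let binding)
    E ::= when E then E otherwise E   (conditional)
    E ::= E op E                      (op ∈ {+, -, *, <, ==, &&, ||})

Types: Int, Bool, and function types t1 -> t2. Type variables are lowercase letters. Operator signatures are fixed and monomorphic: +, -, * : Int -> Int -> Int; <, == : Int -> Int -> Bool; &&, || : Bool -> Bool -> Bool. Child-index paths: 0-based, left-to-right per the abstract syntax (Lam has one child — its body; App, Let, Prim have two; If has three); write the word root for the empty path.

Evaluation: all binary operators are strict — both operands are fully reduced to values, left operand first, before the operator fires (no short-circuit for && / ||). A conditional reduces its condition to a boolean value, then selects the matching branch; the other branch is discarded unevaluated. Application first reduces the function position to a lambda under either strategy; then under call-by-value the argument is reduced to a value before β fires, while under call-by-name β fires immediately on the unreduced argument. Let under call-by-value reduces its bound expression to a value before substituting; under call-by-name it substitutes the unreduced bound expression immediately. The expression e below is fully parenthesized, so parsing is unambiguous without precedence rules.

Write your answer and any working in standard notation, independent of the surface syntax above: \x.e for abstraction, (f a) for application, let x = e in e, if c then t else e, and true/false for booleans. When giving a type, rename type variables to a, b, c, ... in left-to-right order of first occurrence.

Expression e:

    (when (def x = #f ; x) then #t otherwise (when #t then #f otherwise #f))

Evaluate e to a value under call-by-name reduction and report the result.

Derivation:
step 0: (if (let x = false in x) then true else (if true then false else false))
step 1: [let@0] (if false then true else (if true then false else false))
step 2: [if@root] (if true then false else false)
step 3: [if@root] false

Answer: false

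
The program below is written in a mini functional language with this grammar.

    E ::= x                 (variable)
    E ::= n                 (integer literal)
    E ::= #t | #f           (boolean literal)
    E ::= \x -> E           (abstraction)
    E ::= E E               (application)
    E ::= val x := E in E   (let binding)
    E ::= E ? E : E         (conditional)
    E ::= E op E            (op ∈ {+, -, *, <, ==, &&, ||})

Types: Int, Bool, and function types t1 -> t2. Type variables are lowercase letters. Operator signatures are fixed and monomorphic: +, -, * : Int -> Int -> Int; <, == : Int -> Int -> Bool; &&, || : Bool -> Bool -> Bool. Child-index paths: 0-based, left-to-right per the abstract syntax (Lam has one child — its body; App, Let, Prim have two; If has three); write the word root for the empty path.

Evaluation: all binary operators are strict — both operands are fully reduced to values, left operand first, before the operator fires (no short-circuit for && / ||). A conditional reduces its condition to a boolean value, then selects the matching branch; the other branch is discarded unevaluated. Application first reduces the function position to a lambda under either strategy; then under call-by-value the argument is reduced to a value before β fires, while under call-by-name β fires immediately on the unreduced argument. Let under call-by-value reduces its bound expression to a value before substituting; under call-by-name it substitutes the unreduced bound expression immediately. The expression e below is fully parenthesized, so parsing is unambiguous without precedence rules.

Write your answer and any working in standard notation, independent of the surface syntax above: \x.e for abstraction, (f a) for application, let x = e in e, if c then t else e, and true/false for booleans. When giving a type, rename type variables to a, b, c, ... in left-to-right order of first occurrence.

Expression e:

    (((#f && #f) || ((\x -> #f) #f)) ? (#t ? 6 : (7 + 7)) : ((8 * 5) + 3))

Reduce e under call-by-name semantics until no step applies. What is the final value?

Answer: 43

Trace:
step 0: (if ((false && false) || ((\x.false) false)) then (if true then 6 else (7 + 7)) else ((8 * 5) + 3))
step 1: [delta@0.0] (if (false || ((\x.false) false)) then (if true then 6 else (7 + 7)) else ((8 * 5) + 3))
step 2: [beta@0.1] (if (false || false) then (if true then 6 else (7 + 7)) else ((8 * 5) + 3))
step 3: [delta@0] (if false then (if true then 6 else (7 + 7)) else ((8 * 5) + 3))
step 4: [if@root] ((8 * 5) + 3)
step 5: [delta@0] (40 + 3)
step 6: [delta@root] 43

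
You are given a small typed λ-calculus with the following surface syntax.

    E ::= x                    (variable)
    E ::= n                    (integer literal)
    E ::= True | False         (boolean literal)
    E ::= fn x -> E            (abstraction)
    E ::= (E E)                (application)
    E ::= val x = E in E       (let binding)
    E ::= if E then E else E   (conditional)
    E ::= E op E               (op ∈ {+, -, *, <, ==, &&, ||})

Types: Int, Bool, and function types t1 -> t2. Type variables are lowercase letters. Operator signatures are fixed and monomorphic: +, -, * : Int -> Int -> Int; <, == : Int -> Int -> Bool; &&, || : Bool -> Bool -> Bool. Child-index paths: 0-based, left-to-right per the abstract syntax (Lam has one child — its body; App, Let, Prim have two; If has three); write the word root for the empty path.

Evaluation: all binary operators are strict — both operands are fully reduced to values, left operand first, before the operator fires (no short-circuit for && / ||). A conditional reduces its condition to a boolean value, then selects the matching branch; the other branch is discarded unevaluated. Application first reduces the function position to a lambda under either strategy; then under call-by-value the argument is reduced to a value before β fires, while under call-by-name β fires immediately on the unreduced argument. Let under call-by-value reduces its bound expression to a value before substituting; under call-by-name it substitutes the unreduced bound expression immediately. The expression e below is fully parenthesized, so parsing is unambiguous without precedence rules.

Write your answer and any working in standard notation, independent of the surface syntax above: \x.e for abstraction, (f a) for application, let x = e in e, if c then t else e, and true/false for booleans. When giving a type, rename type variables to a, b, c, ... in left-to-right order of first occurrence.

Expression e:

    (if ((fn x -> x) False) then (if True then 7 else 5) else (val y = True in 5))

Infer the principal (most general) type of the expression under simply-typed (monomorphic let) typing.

Answer: Int

Working:
x : a
\x._ : a -> a
  unify a -> a ~ Bool -> b
  unify a ~ Bool
  unify Bool ~ b
_ _ : Bool
  unify Bool ~ Bool
  unify Bool ~ Bool
  unify Int ~ Int
let y : Bool
  unify Int ~ Int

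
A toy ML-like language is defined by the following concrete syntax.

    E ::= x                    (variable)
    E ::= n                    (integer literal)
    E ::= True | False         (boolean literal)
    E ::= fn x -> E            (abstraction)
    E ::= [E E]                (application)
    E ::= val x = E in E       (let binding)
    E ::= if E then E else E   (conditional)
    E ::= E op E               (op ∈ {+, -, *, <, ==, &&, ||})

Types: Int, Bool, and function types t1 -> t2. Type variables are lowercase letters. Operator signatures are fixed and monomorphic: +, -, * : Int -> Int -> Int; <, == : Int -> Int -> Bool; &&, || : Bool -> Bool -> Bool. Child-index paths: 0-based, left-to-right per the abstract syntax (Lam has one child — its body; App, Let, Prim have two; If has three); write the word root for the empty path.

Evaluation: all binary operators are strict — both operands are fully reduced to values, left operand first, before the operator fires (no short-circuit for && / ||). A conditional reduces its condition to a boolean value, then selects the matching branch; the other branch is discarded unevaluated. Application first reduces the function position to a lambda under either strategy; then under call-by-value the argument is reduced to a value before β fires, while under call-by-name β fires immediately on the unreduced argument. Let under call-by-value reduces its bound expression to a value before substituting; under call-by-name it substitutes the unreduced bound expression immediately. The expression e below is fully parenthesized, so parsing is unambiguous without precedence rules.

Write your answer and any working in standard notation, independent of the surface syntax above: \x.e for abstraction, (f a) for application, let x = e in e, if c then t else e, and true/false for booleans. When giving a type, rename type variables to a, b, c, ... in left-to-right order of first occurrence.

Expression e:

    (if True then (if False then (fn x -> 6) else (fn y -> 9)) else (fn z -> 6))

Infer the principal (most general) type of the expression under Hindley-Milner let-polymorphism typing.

Trace:
  unify Bool ~ Bool
  unify Bool ~ Bool
\x._ : a -> Int
\y._ : b -> Int
  unify a -> Int ~ b -> Int
  unify a ~ b
  unify Int ~ Int
\z._ : c -> Int
  unify b -> Int ~ c -> Int
  unify b ~ c
  unify Int ~ Int

Answer: a -> Int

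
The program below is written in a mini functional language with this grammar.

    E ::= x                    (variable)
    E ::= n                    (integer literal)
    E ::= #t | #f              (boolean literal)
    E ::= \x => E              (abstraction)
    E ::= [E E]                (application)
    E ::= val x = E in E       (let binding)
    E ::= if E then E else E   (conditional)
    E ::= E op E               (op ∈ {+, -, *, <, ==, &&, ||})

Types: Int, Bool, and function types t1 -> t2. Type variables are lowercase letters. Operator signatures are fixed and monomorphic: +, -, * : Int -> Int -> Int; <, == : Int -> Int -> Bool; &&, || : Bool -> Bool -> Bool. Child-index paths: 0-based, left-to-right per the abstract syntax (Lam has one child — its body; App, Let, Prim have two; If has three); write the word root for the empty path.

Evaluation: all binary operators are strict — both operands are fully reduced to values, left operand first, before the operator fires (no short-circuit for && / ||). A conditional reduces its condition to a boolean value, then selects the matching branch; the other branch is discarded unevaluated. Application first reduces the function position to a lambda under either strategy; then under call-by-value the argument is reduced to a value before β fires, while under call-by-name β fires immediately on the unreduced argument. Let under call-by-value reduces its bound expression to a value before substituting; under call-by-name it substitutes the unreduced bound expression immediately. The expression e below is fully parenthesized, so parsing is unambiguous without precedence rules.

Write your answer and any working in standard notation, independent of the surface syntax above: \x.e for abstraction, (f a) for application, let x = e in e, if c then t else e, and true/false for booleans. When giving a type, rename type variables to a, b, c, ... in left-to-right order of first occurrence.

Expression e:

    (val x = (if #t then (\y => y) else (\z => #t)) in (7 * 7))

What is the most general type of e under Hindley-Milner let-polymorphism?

Answer: Int

Derivation:
  unify Bool ~ Bool
y : a
\y._ : a -> a
\z._ : b -> Bool
  unify a -> a ~ b -> Bool
  unify a ~ b
  unify b ~ Bool
let x : Bool -> Bool
  unify Int ~ Int
  unify Int ~ Int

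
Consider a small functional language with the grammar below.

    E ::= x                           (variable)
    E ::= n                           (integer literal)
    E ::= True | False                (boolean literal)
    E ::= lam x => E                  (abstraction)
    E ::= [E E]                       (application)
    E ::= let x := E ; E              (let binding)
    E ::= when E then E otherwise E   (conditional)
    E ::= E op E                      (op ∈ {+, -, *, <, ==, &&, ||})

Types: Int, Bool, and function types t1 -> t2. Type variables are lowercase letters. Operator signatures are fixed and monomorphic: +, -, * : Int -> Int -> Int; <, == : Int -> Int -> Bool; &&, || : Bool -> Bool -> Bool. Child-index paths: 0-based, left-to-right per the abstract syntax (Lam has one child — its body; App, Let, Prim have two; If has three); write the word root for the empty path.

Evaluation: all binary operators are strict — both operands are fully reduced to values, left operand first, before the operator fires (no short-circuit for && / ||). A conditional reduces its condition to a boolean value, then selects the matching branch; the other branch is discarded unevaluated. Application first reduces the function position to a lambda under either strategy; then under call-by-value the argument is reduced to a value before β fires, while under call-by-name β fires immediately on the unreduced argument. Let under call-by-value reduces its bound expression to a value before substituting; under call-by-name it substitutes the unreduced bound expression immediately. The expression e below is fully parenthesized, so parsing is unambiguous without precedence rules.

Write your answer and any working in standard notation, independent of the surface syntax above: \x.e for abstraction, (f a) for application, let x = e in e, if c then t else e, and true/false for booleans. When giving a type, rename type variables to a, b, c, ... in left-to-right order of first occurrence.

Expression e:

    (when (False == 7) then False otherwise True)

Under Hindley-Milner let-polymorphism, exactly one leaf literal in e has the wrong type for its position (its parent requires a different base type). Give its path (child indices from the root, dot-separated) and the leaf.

Answer: 0.0 : false

Working:
  unify Bool ~ Int
  FAIL: mismatch Bool ~ Int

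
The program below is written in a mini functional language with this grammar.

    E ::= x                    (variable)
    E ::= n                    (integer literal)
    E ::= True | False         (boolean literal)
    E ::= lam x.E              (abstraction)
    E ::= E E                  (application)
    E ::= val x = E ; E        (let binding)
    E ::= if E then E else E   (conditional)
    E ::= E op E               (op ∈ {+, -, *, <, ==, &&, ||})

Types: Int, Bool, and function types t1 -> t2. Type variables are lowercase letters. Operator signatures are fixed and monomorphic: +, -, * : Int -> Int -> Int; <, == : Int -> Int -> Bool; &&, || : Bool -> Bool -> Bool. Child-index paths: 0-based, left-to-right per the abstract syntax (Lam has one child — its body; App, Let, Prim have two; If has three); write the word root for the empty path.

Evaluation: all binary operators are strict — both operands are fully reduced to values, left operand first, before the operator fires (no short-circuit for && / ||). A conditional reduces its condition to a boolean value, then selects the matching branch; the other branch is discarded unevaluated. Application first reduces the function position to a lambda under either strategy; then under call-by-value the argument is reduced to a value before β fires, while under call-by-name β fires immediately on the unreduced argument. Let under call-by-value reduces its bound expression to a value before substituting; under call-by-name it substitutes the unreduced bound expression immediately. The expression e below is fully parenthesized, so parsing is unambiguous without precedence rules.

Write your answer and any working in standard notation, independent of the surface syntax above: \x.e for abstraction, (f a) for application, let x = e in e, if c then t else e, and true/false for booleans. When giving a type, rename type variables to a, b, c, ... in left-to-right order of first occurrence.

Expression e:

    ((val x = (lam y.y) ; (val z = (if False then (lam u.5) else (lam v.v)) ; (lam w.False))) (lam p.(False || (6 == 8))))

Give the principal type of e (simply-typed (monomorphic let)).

Trace:
y : a
\y._ : a -> a
let x : a -> a
  unify Bool ~ Bool
\u._ : b -> Int
v : c
\v._ : c -> c
  unify b -> Int ~ c -> c
  unify b ~ c
  unify Int ~ c
let z : Int -> Int
\w._ : d -> Bool
  unify Bool ~ Bool
  unify Int ~ Int
  unify Int ~ Int
  unify Bool ~ Bool
\p._ : e -> Bool
  unify d -> Bool ~ (e -> Bool) -> f
  unify d ~ e -> Bool
  unify Bool ~ f
_ _ : Bool

Answer: Bool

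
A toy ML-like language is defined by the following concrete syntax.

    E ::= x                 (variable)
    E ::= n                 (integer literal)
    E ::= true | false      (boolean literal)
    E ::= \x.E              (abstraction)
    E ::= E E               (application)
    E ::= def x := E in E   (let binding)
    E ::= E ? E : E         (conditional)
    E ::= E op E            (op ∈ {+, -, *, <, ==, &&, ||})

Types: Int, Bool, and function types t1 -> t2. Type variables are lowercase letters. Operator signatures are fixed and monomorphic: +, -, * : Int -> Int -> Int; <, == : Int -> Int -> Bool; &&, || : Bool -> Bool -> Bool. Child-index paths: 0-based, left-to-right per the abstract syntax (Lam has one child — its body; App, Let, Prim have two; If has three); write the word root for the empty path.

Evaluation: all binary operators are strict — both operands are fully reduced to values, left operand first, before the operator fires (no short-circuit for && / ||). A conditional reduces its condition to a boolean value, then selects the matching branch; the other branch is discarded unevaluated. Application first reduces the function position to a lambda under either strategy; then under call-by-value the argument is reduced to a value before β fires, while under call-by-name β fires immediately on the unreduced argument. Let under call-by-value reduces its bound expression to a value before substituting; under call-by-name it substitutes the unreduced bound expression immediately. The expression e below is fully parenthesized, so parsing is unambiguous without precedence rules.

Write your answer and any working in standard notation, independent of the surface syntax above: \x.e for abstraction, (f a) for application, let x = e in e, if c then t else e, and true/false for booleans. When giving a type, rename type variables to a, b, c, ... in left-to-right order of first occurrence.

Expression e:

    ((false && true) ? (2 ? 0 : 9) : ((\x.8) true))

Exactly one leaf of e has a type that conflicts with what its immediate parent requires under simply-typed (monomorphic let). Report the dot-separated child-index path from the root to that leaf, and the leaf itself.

Trace:
  unify Bool ~ Bool
  unify Bool ~ Bool
  unify Bool ~ Bool
  unify Int ~ Bool
  FAIL: mismatch Int ~ Bool

Answer: 1.0 : 2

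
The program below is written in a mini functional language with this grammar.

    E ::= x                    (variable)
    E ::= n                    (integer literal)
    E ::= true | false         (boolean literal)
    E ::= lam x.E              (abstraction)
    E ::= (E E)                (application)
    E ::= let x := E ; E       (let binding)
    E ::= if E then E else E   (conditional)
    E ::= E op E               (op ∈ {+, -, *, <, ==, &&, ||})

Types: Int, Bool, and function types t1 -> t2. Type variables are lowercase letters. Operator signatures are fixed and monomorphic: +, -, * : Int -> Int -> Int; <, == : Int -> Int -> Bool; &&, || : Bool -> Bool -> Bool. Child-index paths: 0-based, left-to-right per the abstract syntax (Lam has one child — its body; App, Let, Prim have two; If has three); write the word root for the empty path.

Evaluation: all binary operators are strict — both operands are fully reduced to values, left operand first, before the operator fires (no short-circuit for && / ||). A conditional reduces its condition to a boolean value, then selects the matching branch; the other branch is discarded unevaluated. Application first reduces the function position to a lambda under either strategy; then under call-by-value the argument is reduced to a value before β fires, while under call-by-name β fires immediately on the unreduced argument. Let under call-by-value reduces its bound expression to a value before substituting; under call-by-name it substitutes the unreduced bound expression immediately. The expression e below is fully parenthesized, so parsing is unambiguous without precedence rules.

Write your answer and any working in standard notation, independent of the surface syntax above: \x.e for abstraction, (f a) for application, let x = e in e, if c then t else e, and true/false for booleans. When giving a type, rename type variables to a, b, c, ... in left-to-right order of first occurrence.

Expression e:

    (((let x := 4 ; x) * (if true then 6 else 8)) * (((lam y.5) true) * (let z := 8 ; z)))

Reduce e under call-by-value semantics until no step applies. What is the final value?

Answer: 960

Working:
step 0: (((let x = 4 in x) * (if true then 6 else 8)) * (((\y.5) true) * (let z = 8 in z)))
step 1: [let@0.0] ((4 * (if true then 6 else 8)) * (((\y.5) true) * (let z = 8 in z)))
step 2: [if@0.1] ((4 * 6) * (((\y.5) true) * (let z = 8 in z)))
step 3: [delta@0] (24 * (((\y.5) true) * (let z = 8 in z)))
step 4: [beta@1.0] (24 * (5 * (let z = 8 in z)))
step 5: [let@1.1] (24 * (5 * 8))
step 6: [delta@1] (24 * 40)
step 7: [delta@root] 960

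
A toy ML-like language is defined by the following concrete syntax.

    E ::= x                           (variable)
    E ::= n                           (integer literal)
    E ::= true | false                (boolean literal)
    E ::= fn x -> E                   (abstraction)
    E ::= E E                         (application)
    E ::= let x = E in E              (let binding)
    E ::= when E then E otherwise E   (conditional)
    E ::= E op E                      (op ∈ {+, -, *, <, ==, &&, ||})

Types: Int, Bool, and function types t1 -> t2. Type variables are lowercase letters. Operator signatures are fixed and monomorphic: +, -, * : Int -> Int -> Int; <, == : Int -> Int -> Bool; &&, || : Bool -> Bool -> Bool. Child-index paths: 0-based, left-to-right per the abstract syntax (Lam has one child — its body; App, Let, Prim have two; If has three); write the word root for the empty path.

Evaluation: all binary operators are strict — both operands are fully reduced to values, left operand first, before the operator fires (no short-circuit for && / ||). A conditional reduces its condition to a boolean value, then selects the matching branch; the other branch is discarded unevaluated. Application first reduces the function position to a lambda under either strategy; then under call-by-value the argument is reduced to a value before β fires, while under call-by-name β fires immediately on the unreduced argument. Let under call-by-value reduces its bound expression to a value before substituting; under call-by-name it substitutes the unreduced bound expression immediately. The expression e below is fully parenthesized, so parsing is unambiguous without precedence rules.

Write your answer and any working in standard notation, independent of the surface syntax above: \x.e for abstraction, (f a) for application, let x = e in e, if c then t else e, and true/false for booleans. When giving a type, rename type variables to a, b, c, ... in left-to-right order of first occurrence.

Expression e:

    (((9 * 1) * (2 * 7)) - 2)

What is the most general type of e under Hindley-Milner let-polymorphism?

Trace:
  unify Int ~ Int
  unify Int ~ Int
  unify Int ~ Int
  unify Int ~ Int
  unify Int ~ Int
  unify Int ~ Int
  unify Int ~ Int
  unify Int ~ Int

Answer: Int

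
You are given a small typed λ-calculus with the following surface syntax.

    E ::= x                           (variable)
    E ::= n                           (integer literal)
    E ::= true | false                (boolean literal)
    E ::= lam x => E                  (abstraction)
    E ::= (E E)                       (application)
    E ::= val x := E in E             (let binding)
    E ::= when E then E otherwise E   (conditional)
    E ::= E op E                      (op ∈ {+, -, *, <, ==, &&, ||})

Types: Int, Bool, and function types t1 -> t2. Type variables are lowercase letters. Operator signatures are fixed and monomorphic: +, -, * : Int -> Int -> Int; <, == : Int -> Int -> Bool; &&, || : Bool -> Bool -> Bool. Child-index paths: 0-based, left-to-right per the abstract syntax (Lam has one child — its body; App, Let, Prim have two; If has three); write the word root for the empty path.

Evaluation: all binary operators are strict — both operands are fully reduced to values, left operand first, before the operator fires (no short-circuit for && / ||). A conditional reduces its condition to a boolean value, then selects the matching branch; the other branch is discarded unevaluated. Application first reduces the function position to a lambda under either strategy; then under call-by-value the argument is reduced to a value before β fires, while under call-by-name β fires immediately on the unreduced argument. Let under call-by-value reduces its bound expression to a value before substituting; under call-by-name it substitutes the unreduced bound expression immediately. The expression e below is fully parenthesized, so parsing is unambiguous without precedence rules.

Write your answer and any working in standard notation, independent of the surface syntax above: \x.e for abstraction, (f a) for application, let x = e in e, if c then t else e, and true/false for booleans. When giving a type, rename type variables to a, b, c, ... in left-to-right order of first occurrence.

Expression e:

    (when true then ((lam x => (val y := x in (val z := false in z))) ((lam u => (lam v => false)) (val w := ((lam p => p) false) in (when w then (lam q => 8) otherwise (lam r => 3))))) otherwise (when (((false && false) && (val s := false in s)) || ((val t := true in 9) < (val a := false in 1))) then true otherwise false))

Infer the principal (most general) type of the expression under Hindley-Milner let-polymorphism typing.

Answer: Bool

Derivation:
  unify Bool ~ Bool
x : a
let y : a
let z : Bool
z : Bool
\x._ : a -> Bool
\v._ : c -> Bool
\u._ : b -> c -> Bool
p : d
\p._ : d -> d
  unify d -> d ~ Bool -> e
  unify d ~ Bool
  unify Bool ~ e
_ _ : Bool
let w : Bool
w : Bool
  unify Bool ~ Bool
\q._ : f -> Int
\r._ : g -> Int
  unify f -> Int ~ g -> Int
  unify f ~ g
  unify Int ~ Int
  unify b -> c -> Bool ~ (g -> Int) -> h
  unify b ~ g -> Int
  unify c -> Bool ~ h
_ _ : c -> Bool
  unify a -> Bool ~ (c -> Bool) -> i
  unify a ~ c -> Bool
  unify Bool ~ i
_ _ : Bool
  unify Bool ~ Bool
  unify Bool ~ Bool
  unify Bool ~ Bool
let s : Bool
s : Bool
  unify Bool ~ Bool
  unify Bool ~ Bool
let t : Bool
  unify Int ~ Int
let a : Bool
  unify Int ~ Int
  unify Bool ~ Bool
  unify Bool ~ Bool
  unify Bool ~ Bool
  unify Bool ~ Bool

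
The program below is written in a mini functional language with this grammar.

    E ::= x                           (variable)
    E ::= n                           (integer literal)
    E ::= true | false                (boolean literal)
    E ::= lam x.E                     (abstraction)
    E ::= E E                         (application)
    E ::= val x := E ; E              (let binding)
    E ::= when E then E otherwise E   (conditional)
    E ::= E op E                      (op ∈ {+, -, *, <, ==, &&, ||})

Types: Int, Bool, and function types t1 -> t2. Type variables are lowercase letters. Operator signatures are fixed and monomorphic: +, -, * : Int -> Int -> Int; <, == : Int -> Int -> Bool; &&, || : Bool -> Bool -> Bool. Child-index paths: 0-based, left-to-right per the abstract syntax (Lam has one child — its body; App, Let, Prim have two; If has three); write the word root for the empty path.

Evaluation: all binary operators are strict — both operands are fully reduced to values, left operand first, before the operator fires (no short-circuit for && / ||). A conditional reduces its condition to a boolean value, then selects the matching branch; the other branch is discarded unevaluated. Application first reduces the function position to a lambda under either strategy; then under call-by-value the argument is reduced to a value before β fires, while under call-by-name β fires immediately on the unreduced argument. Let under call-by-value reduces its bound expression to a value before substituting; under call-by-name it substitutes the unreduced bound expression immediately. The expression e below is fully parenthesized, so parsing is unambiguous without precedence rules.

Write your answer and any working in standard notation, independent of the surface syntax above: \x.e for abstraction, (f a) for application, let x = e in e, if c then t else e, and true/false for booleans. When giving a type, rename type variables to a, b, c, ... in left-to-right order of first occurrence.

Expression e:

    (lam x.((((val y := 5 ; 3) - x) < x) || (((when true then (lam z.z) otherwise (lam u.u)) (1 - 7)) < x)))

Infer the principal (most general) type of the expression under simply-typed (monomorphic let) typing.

Answer: Int -> Bool

Trace:
let y : Int
  unify Int ~ Int
x : a
  unify a ~ Int
  unify Int ~ Int
x : Int
  unify Int ~ Int
  unify Bool ~ Bool
  unify Bool ~ Bool
z : b
\z._ : b -> b
u : c
\u._ : c -> c
  unify b -> b ~ c -> c
  unify b ~ c
  unify c ~ c
  unify Int ~ Int
  unify Int ~ Int
  unify c -> c ~ Int -> d
  unify c ~ Int
  unify Int ~ d
_ _ : Int
  unify Int ~ Int
x : Int
  unify Int ~ Int
  unify Bool ~ Bool
\x._ : Int -> Bool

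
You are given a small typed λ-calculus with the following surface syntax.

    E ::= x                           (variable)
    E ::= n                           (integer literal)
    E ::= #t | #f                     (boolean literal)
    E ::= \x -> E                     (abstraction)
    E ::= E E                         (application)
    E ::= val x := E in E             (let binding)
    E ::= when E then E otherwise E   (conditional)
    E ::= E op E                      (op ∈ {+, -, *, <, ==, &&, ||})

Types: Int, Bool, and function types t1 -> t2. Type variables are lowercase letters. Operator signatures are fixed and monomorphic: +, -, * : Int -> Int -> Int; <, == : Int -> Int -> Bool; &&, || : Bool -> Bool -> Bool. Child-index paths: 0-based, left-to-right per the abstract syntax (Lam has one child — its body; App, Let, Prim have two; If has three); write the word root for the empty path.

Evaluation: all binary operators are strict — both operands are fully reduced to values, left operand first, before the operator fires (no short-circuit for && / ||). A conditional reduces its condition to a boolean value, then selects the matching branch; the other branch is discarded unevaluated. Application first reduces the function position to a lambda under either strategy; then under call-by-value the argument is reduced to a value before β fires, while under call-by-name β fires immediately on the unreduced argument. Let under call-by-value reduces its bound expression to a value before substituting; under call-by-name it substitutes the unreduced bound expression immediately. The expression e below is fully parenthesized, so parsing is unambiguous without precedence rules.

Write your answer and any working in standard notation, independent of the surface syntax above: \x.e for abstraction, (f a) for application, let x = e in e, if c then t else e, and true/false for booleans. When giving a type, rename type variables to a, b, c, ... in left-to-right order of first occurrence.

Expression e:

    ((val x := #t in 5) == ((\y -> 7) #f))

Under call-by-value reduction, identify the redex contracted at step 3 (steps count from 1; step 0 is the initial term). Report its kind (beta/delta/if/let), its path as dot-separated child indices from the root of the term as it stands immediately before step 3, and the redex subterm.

Answer: delta at root : (5 == 7)

Trace:
step 0: ((let x = true in 5) == ((\y.7) false))
step 1: [let@0] (5 == ((\y.7) false))
step 2: [beta@1] (5 == 7)
step 3: [delta@root] false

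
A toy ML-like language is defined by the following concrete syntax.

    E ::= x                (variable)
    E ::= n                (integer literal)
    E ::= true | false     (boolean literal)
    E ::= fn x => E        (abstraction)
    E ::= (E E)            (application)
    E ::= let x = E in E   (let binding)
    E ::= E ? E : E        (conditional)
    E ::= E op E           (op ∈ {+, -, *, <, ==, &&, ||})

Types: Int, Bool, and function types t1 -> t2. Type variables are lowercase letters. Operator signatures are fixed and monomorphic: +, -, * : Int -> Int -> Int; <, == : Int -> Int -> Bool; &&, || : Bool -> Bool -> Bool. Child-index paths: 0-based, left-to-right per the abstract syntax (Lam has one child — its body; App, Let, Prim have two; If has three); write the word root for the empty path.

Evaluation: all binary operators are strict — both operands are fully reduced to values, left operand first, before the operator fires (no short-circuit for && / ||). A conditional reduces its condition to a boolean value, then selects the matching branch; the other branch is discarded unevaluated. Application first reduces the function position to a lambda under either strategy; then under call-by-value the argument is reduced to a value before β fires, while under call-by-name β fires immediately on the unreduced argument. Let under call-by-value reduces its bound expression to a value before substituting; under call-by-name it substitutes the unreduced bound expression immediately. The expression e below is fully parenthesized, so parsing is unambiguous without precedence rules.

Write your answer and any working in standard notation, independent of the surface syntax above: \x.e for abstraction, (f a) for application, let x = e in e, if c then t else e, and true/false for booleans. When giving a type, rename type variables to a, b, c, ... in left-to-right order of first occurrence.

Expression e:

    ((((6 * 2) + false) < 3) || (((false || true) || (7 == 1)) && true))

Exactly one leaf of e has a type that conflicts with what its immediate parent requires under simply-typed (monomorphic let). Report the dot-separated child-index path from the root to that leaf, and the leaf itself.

Derivation:
  unify Int ~ Int
  unify Int ~ Int
  unify Int ~ Int
  unify Bool ~ Int
  FAIL: mismatch Bool ~ Int

Answer: 0.0.1 : false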